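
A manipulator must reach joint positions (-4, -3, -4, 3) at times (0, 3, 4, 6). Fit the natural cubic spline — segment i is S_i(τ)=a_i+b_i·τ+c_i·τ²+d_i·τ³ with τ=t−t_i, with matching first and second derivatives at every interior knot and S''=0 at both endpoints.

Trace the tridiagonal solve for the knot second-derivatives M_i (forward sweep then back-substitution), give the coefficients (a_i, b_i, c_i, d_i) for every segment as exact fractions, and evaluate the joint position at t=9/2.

  seg 0: a=-4 b=319/282 c=0 d=-25/282
  seg 1: a=-3 b=-178/141 c=-75/94 d=299/282
  seg 2: a=-4 b=91/282 c=112/47 d=-56/141
S(9/2) = -619/188

Δ: Δ0=1/3, Δ1=-1, Δ2=7/2
row 1: diag=8, rhs=-8; c'=1/8, d'=-1
row 2: denom=6−1·1/8=47/8; d'=(27−1·-1)/(47/8)=224/47
back: M2=224/47
back: M1=-1−1/8·224/47=-75/47
M: M0=0, M1=-75/47, M2=224/47, M3=0
seg 0: a=-4, c=M0/2=0, d=(M1−M0)/(6·3)=-25/282, b=Δ0−h0·(2M0+M1)/6=319/282
seg 1: a=-3, c=M1/2=-75/94, d=(M2−M1)/(6·1)=299/282, b=Δ1−h1·(2M1+M2)/6=-178/141
seg 2: a=-4, c=M2/2=112/47, d=(M3−M2)/(6·2)=-56/141, b=Δ2−h2·(2M2+M3)/6=91/282
t_q=9/2 → seg 2, τ=1/2; S=-4+91/282·τ+112/47·τ²+-56/141·τ³=-619/188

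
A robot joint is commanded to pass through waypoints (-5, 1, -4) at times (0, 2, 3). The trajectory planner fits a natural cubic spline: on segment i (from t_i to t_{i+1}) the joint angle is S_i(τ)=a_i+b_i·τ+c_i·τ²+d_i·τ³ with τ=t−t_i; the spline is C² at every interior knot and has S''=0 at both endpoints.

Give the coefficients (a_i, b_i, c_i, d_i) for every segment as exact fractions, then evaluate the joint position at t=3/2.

Δ: Δ0=3, Δ1=-5
row 1: diag=6, rhs=-48; c'=1/6, d'=-8
back: M1=-8
M: M0=0, M1=-8, M2=0
seg 0: a=-5, c=M0/2=0, d=(M1−M0)/(6·2)=-2/3, b=Δ0−h0·(2M0+M1)/6=17/3
seg 1: a=1, c=M1/2=-4, d=(M2−M1)/(6·1)=4/3, b=Δ1−h1·(2M1+M2)/6=-7/3
t_q=3/2 → seg 0, τ=3/2; S=-5+17/3·τ+0·τ²+-2/3·τ³=5/4

  seg 0: a=-5 b=17/3 c=0 d=-2/3
  seg 1: a=1 b=-7/3 c=-4 d=4/3
S(3/2) = 5/4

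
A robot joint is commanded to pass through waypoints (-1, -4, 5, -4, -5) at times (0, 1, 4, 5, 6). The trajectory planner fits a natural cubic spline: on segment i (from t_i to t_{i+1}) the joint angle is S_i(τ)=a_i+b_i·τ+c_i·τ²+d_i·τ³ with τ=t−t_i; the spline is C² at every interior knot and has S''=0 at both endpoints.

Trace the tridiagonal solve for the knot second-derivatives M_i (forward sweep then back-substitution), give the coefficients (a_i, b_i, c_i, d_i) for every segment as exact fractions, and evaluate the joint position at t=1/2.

  seg 0: a=-1 b=-495/106 c=0 d=177/106
  seg 1: a=-4 b=18/53 c=531/106 d=-437/318
  seg 2: a=5 b=-711/106 c=-390/53 d=537/106
  seg 3: a=-4 b=-330/53 c=831/106 d=-277/106
S(1/2) = -2651/848

Δ: Δ0=-3, Δ1=3, Δ2=-9, Δ3=-1
row 1: diag=8, rhs=36; c'=3/8, d'=9/2
row 2: denom=8−3·3/8=55/8; d'=(-72−3·9/2)/(55/8)=-684/55
row 3: denom=4−1·8/55=212/55; d'=(48−1·-684/55)/(212/55)=831/53
back: M3=831/53
back: M2=-684/55−8/55·831/53=-780/53
back: M1=9/2−3/8·-780/53=531/53
M: M0=0, M1=531/53, M2=-780/53, M3=831/53, M4=0
seg 0: a=-1, c=M0/2=0, d=(M1−M0)/(6·1)=177/106, b=Δ0−h0·(2M0+M1)/6=-495/106
seg 1: a=-4, c=M1/2=531/106, d=(M2−M1)/(6·3)=-437/318, b=Δ1−h1·(2M1+M2)/6=18/53
seg 2: a=5, c=M2/2=-390/53, d=(M3−M2)/(6·1)=537/106, b=Δ2−h2·(2M2+M3)/6=-711/106
seg 3: a=-4, c=M3/2=831/106, d=(M4−M3)/(6·1)=-277/106, b=Δ3−h3·(2M3+M4)/6=-330/53
t_q=1/2 → seg 0, τ=1/2; S=-1+-495/106·τ+0·τ²+177/106·τ³=-2651/848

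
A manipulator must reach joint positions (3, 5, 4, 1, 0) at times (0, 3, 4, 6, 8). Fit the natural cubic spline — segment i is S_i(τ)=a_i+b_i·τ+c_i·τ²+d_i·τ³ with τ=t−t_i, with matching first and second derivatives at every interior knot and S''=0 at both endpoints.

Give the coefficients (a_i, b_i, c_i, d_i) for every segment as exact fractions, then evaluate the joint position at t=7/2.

Δ: Δ0=2/3, Δ1=-1, Δ2=-3/2, Δ3=-1/2
row 1: diag=8, rhs=-10; c'=1/8, d'=-5/4
row 2: denom=6−1·1/8=47/8; d'=(-3−1·-5/4)/(47/8)=-14/47
row 3: denom=8−2·16/47=344/47; d'=(6−2·-14/47)/(344/47)=155/172
back: M3=155/172
back: M2=-14/47−16/47·155/172=-26/43
back: M1=-5/4−1/8·-26/43=-101/86
M: M0=0, M1=-101/86, M2=-26/43, M3=155/172, M4=0
seg 0: a=3, c=M0/2=0, d=(M1−M0)/(6·3)=-101/1548, b=Δ0−h0·(2M0+M1)/6=647/516
seg 1: a=5, c=M1/2=-101/172, d=(M2−M1)/(6·1)=49/516, b=Δ1−h1·(2M1+M2)/6=-131/258
seg 2: a=4, c=M2/2=-13/43, d=(M3−M2)/(6·2)=259/2064, b=Δ2−h2·(2M2+M3)/6=-721/516
seg 3: a=1, c=M3/2=155/344, d=(M4−M3)/(6·2)=-155/2064, b=Δ3−h3·(2M3+M4)/6=-142/129
t_q=7/2 → seg 1, τ=1/2; S=5+-131/258·τ+-101/172·τ²+49/516·τ³=6345/1376

  seg 0: a=3 b=647/516 c=0 d=-101/1548
  seg 1: a=5 b=-131/258 c=-101/172 d=49/516
  seg 2: a=4 b=-721/516 c=-13/43 d=259/2064
  seg 3: a=1 b=-142/129 c=155/344 d=-155/2064
S(7/2) = 6345/1376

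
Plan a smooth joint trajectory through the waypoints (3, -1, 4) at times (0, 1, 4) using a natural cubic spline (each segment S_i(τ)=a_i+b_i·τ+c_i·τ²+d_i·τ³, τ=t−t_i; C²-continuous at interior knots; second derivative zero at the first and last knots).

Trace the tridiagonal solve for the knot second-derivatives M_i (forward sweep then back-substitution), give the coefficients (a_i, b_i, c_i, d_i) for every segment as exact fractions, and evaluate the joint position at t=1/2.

Δ: Δ0=-4, Δ1=5/3
row 1: diag=8, rhs=34; c'=3/8, d'=17/4
back: M1=17/4
M: M0=0, M1=17/4, M2=0
seg 0: a=3, c=M0/2=0, d=(M1−M0)/(6·1)=17/24, b=Δ0−h0·(2M0+M1)/6=-113/24
seg 1: a=-1, c=M1/2=17/8, d=(M2−M1)/(6·3)=-17/72, b=Δ1−h1·(2M1+M2)/6=-31/12
t_q=1/2 → seg 0, τ=1/2; S=3+-113/24·τ+0·τ²+17/24·τ³=47/64

  seg 0: a=3 b=-113/24 c=0 d=17/24
  seg 1: a=-1 b=-31/12 c=17/8 d=-17/72
S(1/2) = 47/64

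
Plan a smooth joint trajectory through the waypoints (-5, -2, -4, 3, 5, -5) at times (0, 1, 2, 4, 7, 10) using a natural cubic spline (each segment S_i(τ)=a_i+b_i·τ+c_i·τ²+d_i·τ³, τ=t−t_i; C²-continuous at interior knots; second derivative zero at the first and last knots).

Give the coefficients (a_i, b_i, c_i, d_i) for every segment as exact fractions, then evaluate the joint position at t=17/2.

Δ: Δ0=3, Δ1=-2, Δ2=7/2, Δ3=2/3, Δ4=-10/3
row 1: diag=4, rhs=-30; c'=1/4, d'=-15/2
row 2: denom=6−1·1/4=23/4; d'=(33−1·-15/2)/(23/4)=162/23
row 3: denom=10−2·8/23=214/23; d'=(-17−2·162/23)/(214/23)=-715/214
row 4: denom=12−3·69/214=2361/214; d'=(-24−3·-715/214)/(2361/214)=-997/787
back: M4=-997/787
back: M3=-715/214−69/214·-997/787=-2308/787
back: M2=162/23−8/23·-2308/787=6346/787
back: M1=-15/2−1/4·6346/787=-7489/787
M: M0=0, M1=-7489/787, M2=6346/787, M3=-2308/787, M4=-997/787, M5=0
seg 0: a=-5, c=M0/2=0, d=(M1−M0)/(6·1)=-7489/4722, b=Δ0−h0·(2M0+M1)/6=21655/4722
seg 1: a=-2, c=M1/2=-7489/1574, d=(M2−M1)/(6·1)=13835/4722, b=Δ1−h1·(2M1+M2)/6=-406/2361
seg 2: a=-4, c=M2/2=3173/787, d=(M3−M2)/(6·2)=-4327/4722, b=Δ2−h2·(2M2+M3)/6=-4241/4722
seg 3: a=3, c=M3/2=-1154/787, d=(M4−M3)/(6·3)=437/4722, b=Δ3−h3·(2M3+M4)/6=19987/4722
seg 4: a=5, c=M4/2=-997/1574, d=(M5−M4)/(6·3)=997/14166, b=Δ4−h4·(2M4+M5)/6=-4879/2361
t_q=17/2 → seg 4, τ=3/2; S=5+-4879/2361·τ+-997/1574·τ²+997/14166·τ³=8973/12592

  seg 0: a=-5 b=21655/4722 c=0 d=-7489/4722
  seg 1: a=-2 b=-406/2361 c=-7489/1574 d=13835/4722
  seg 2: a=-4 b=-4241/4722 c=3173/787 d=-4327/4722
  seg 3: a=3 b=19987/4722 c=-1154/787 d=437/4722
  seg 4: a=5 b=-4879/2361 c=-997/1574 d=997/14166
S(17/2) = 8973/12592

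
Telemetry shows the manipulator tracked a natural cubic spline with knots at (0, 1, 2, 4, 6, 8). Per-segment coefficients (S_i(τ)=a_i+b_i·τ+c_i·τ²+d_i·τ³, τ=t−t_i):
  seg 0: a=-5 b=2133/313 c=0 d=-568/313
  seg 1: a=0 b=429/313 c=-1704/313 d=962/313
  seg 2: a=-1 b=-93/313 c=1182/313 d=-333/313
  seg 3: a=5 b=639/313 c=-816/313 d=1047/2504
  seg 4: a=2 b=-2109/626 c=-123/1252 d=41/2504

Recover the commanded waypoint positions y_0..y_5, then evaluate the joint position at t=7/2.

y_0=-5 y_1=0 y_2=-1 y_3=5 y_4=2 y_5=-5
S(7/2) = 8665/2504

y_0 = S_0(0) = a_0 = -5
y_1 = S_1(0) = a_1 = 0
y_2 = S_2(0) = a_2 = -1
y_3 = S_3(0) = a_3 = 5
y_4 = S_4(0) = a_4 = 2
y_5 = S_4(2) = -5
t_q=7/2 is in segment 2 (τ=3/2); S_2(τ)=8665/2504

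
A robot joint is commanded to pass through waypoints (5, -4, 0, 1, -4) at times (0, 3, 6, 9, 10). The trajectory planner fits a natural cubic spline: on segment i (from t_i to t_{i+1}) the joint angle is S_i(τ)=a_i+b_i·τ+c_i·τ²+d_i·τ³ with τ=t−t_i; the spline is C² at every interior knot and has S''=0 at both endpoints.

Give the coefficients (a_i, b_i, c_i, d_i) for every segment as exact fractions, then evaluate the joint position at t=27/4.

  seg 0: a=5 b=-1325/324 c=0 d=353/2916
  seg 1: a=-4 b=-133/162 c=353/324 d=-361/2916
  seg 2: a=0 b=769/324 c=-2/81 d=-637/2916
  seg 3: a=1 b=-595/162 c=-215/108 d=215/324
S(27/4) = 3857/2304

Δ: Δ0=-3, Δ1=4/3, Δ2=1/3, Δ3=-5
row 1: diag=12, rhs=26; c'=1/4, d'=13/6
row 2: denom=12−3·1/4=45/4; d'=(-6−3·13/6)/(45/4)=-10/9
row 3: denom=8−3·4/15=36/5; d'=(-32−3·-10/9)/(36/5)=-215/54
back: M3=-215/54
back: M2=-10/9−4/15·-215/54=-4/81
back: M1=13/6−1/4·-4/81=353/162
M: M0=0, M1=353/162, M2=-4/81, M3=-215/54, M4=0
seg 0: a=5, c=M0/2=0, d=(M1−M0)/(6·3)=353/2916, b=Δ0−h0·(2M0+M1)/6=-1325/324
seg 1: a=-4, c=M1/2=353/324, d=(M2−M1)/(6·3)=-361/2916, b=Δ1−h1·(2M1+M2)/6=-133/162
seg 2: a=0, c=M2/2=-2/81, d=(M3−M2)/(6·3)=-637/2916, b=Δ2−h2·(2M2+M3)/6=769/324
seg 3: a=1, c=M3/2=-215/108, d=(M4−M3)/(6·1)=215/324, b=Δ3−h3·(2M3+M4)/6=-595/162
t_q=27/4 → seg 2, τ=3/4; S=0+769/324·τ+-2/81·τ²+-637/2916·τ³=3857/2304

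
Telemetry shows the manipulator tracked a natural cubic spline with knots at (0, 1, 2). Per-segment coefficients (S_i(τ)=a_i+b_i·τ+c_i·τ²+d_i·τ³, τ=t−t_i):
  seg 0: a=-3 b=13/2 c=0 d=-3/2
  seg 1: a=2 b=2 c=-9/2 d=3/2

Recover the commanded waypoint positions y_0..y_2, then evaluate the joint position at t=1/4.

y_0 = S_0(0) = a_0 = -3
y_1 = S_1(0) = a_1 = 2
y_2 = S_1(1) = 1
t_q=1/4 is in segment 0 (τ=1/4); S_0(τ)=-179/128

y_0=-3 y_1=2 y_2=1
S(1/4) = -179/128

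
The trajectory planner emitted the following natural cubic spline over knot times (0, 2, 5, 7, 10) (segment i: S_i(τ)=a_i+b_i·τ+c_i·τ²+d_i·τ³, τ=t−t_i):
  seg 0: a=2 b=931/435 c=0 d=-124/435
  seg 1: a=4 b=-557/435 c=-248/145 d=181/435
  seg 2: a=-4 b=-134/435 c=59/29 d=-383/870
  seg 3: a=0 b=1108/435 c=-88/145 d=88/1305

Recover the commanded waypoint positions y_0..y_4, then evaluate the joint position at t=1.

y_0 = S_0(0) = a_0 = 2
y_1 = S_1(0) = a_1 = 4
y_2 = S_2(0) = a_2 = -4
y_3 = S_3(0) = a_3 = 0
y_4 = S_3(3) = 4
t_q=1 is in segment 0 (τ=1); S_0(τ)=559/145

y_0=2 y_1=4 y_2=-4 y_3=0 y_4=4
S(1) = 559/145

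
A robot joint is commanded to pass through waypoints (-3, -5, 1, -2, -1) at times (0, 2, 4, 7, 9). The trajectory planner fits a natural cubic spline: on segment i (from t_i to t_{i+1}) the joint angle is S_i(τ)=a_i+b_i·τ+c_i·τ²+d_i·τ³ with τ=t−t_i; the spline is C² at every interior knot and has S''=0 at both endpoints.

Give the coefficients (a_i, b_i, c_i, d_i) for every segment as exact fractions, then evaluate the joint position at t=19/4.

Δ: Δ0=-1, Δ1=3, Δ2=-1, Δ3=1/2
row 1: diag=8, rhs=24; c'=1/4, d'=3
row 2: denom=10−2·1/4=19/2; d'=(-24−2·3)/(19/2)=-60/19
row 3: denom=10−3·6/19=172/19; d'=(9−3·-60/19)/(172/19)=351/172
back: M3=351/172
back: M2=-60/19−6/19·351/172=-327/86
back: M1=3−1/4·-327/86=1359/344
M: M0=0, M1=1359/344, M2=-327/86, M3=351/172, M4=0
seg 0: a=-3, c=M0/2=0, d=(M1−M0)/(6·2)=453/1376, b=Δ0−h0·(2M0+M1)/6=-797/344
seg 1: a=-5, c=M1/2=1359/688, d=(M2−M1)/(6·2)=-889/1376, b=Δ1−h1·(2M1+M2)/6=281/172
seg 2: a=1, c=M2/2=-327/172, d=(M3−M2)/(6·3)=335/1032, b=Δ2−h2·(2M2+M3)/6=613/344
seg 3: a=-2, c=M3/2=351/344, d=(M4−M3)/(6·2)=-117/688, b=Δ3−h3·(2M3+M4)/6=-37/43
t_q=19/4 → seg 2, τ=3/4; S=1+613/344·τ+-327/172·τ²+335/1032·τ³=30911/22016

  seg 0: a=-3 b=-797/344 c=0 d=453/1376
  seg 1: a=-5 b=281/172 c=1359/688 d=-889/1376
  seg 2: a=1 b=613/344 c=-327/172 d=335/1032
  seg 3: a=-2 b=-37/43 c=351/344 d=-117/688
S(19/4) = 30911/22016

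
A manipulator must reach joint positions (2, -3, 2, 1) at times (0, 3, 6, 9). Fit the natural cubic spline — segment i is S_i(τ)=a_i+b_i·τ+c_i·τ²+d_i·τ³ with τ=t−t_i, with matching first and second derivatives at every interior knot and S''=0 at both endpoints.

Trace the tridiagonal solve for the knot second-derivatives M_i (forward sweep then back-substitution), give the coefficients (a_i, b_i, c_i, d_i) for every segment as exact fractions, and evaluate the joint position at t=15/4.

  seg 0: a=2 b=-121/45 c=0 d=46/405
  seg 1: a=-3 b=17/45 c=46/45 d=-16/81
  seg 2: a=2 b=53/45 c=-34/45 d=34/405
S(15/4) = -89/40

Δ: Δ0=-5/3, Δ1=5/3, Δ2=-1/3
row 1: diag=12, rhs=20; c'=1/4, d'=5/3
row 2: denom=12−3·1/4=45/4; d'=(-12−3·5/3)/(45/4)=-68/45
back: M2=-68/45
back: M1=5/3−1/4·-68/45=92/45
M: M0=0, M1=92/45, M2=-68/45, M3=0
seg 0: a=2, c=M0/2=0, d=(M1−M0)/(6·3)=46/405, b=Δ0−h0·(2M0+M1)/6=-121/45
seg 1: a=-3, c=M1/2=46/45, d=(M2−M1)/(6·3)=-16/81, b=Δ1−h1·(2M1+M2)/6=17/45
seg 2: a=2, c=M2/2=-34/45, d=(M3−M2)/(6·3)=34/405, b=Δ2−h2·(2M2+M3)/6=53/45
t_q=15/4 → seg 1, τ=3/4; S=-3+17/45·τ+46/45·τ²+-16/81·τ³=-89/40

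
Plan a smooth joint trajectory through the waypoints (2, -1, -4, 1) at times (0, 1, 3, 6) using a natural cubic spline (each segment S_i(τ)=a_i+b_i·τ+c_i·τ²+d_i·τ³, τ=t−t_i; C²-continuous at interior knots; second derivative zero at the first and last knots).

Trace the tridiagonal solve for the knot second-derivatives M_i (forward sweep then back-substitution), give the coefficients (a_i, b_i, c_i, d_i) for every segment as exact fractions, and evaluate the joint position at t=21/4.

Δ: Δ0=-3, Δ1=-3/2, Δ2=5/3
row 1: diag=6, rhs=9; c'=1/3, d'=3/2
row 2: denom=10−2·1/3=28/3; d'=(19−2·3/2)/(28/3)=12/7
back: M2=12/7
back: M1=3/2−1/3·12/7=13/14
M: M0=0, M1=13/14, M2=12/7, M3=0
seg 0: a=2, c=M0/2=0, d=(M1−M0)/(6·1)=13/84, b=Δ0−h0·(2M0+M1)/6=-265/84
seg 1: a=-1, c=M1/2=13/28, d=(M2−M1)/(6·2)=11/168, b=Δ1−h1·(2M1+M2)/6=-113/42
seg 2: a=-4, c=M2/2=6/7, d=(M3−M2)/(6·3)=-2/21, b=Δ2−h2·(2M2+M3)/6=-1/21
t_q=21/4 → seg 2, τ=9/4; S=-4+-1/21·τ+6/7·τ²+-2/21·τ³=-191/224

  seg 0: a=2 b=-265/84 c=0 d=13/84
  seg 1: a=-1 b=-113/42 c=13/28 d=11/168
  seg 2: a=-4 b=-1/21 c=6/7 d=-2/21
S(21/4) = -191/224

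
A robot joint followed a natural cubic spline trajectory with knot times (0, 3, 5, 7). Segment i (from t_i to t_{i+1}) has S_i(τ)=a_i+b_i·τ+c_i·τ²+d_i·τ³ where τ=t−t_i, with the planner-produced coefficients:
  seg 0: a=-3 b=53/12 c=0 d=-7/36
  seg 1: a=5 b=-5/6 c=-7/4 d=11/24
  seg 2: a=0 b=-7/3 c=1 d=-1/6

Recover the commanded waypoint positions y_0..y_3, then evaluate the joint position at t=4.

y_0=-3 y_1=5 y_2=0 y_3=-2
S(4) = 23/8

y_0 = S_0(0) = a_0 = -3
y_1 = S_1(0) = a_1 = 5
y_2 = S_2(0) = a_2 = 0
y_3 = S_2(2) = -2
t_q=4 is in segment 1 (τ=1); S_1(τ)=23/8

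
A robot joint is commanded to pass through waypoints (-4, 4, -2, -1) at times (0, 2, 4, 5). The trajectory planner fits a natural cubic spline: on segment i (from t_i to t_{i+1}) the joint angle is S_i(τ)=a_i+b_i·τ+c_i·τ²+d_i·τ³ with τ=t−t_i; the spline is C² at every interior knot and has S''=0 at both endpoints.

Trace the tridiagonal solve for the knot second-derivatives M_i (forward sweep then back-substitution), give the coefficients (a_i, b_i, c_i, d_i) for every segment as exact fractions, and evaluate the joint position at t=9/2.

  seg 0: a=-4 b=69/11 c=0 d=-25/44
  seg 1: a=4 b=-6/11 c=-75/22 d=12/11
  seg 2: a=-2 b=-12/11 c=69/22 d=-23/22
S(9/2) = -333/176

Δ: Δ0=4, Δ1=-3, Δ2=1
row 1: diag=8, rhs=-42; c'=1/4, d'=-21/4
row 2: denom=6−2·1/4=11/2; d'=(24−2·-21/4)/(11/2)=69/11
back: M2=69/11
back: M1=-21/4−1/4·69/11=-75/11
M: M0=0, M1=-75/11, M2=69/11, M3=0
seg 0: a=-4, c=M0/2=0, d=(M1−M0)/(6·2)=-25/44, b=Δ0−h0·(2M0+M1)/6=69/11
seg 1: a=4, c=M1/2=-75/22, d=(M2−M1)/(6·2)=12/11, b=Δ1−h1·(2M1+M2)/6=-6/11
seg 2: a=-2, c=M2/2=69/22, d=(M3−M2)/(6·1)=-23/22, b=Δ2−h2·(2M2+M3)/6=-12/11
t_q=9/2 → seg 2, τ=1/2; S=-2+-12/11·τ+69/22·τ²+-23/22·τ³=-333/176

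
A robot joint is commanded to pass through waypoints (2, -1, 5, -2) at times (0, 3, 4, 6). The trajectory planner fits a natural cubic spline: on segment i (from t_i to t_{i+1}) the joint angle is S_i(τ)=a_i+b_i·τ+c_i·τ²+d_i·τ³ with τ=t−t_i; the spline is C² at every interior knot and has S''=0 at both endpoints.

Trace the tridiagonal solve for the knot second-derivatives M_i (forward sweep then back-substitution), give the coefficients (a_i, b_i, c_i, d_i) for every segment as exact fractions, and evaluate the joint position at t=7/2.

  seg 0: a=2 b=-403/94 c=0 d=103/282
  seg 1: a=-1 b=262/47 c=309/94 d=-269/94
  seg 2: a=5 b=335/94 c=-249/47 d=83/94
S(7/2) = 1693/752

Δ: Δ0=-1, Δ1=6, Δ2=-7/2
row 1: diag=8, rhs=42; c'=1/8, d'=21/4
row 2: denom=6−1·1/8=47/8; d'=(-57−1·21/4)/(47/8)=-498/47
back: M2=-498/47
back: M1=21/4−1/8·-498/47=309/47
M: M0=0, M1=309/47, M2=-498/47, M3=0
seg 0: a=2, c=M0/2=0, d=(M1−M0)/(6·3)=103/282, b=Δ0−h0·(2M0+M1)/6=-403/94
seg 1: a=-1, c=M1/2=309/94, d=(M2−M1)/(6·1)=-269/94, b=Δ1−h1·(2M1+M2)/6=262/47
seg 2: a=5, c=M2/2=-249/47, d=(M3−M2)/(6·2)=83/94, b=Δ2−h2·(2M2+M3)/6=335/94
t_q=7/2 → seg 1, τ=1/2; S=-1+262/47·τ+309/94·τ²+-269/94·τ³=1693/752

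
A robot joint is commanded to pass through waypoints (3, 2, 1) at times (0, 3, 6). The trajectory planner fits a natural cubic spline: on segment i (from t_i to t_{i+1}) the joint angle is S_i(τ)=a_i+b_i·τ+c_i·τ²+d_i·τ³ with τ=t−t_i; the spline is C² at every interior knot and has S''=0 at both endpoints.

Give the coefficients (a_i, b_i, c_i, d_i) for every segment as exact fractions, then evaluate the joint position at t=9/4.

  seg 0: a=3 b=-1/3 c=0 d=0
  seg 1: a=2 b=-1/3 c=0 d=0
S(9/4) = 9/4

Δ: Δ0=-1/3, Δ1=-1/3
row 1: diag=12, rhs=0; c'=1/4, d'=0
back: M1=0
M: M0=0, M1=0, M2=0
seg 0: a=3, c=M0/2=0, d=(M1−M0)/(6·3)=0, b=Δ0−h0·(2M0+M1)/6=-1/3
seg 1: a=2, c=M1/2=0, d=(M2−M1)/(6·3)=0, b=Δ1−h1·(2M1+M2)/6=-1/3
t_q=9/4 → seg 0, τ=9/4; S=3+-1/3·τ+0·τ²+0·τ³=9/4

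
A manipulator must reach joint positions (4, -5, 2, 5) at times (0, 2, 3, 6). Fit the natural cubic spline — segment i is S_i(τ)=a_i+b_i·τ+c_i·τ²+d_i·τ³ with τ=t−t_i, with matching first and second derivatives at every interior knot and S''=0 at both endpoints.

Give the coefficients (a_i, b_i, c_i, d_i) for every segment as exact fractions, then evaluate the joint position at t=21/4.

Δ: Δ0=-9/2, Δ1=7, Δ2=1
row 1: diag=6, rhs=69; c'=1/6, d'=23/2
row 2: denom=8−1·1/6=47/6; d'=(-36−1·23/2)/(47/6)=-285/47
back: M2=-285/47
back: M1=23/2−1/6·-285/47=588/47
M: M0=0, M1=588/47, M2=-285/47, M3=0
seg 0: a=4, c=M0/2=0, d=(M1−M0)/(6·2)=49/47, b=Δ0−h0·(2M0+M1)/6=-815/94
seg 1: a=-5, c=M1/2=294/47, d=(M2−M1)/(6·1)=-291/94, b=Δ1−h1·(2M1+M2)/6=361/94
seg 2: a=2, c=M2/2=-285/94, d=(M3−M2)/(6·3)=95/282, b=Δ2−h2·(2M2+M3)/6=332/47
t_q=21/4 → seg 2, τ=9/4; S=2+332/47·τ+-285/94·τ²+95/282·τ³=38393/6016

  seg 0: a=4 b=-815/94 c=0 d=49/47
  seg 1: a=-5 b=361/94 c=294/47 d=-291/94
  seg 2: a=2 b=332/47 c=-285/94 d=95/282
S(21/4) = 38393/6016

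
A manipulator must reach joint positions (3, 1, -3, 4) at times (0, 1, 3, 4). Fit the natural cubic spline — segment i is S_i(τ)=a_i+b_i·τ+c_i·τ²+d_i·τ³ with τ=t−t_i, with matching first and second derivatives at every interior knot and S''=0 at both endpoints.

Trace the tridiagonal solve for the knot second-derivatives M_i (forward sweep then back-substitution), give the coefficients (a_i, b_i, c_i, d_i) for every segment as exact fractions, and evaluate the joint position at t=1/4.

  seg 0: a=3 b=-23/16 c=0 d=-9/16
  seg 1: a=1 b=-25/8 c=-27/16 d=9/8
  seg 2: a=-3 b=29/8 c=81/16 d=-27/16
S(1/4) = 2695/1024

Δ: Δ0=-2, Δ1=-2, Δ2=7
row 1: diag=6, rhs=0; c'=1/3, d'=0
row 2: denom=6−2·1/3=16/3; d'=(54−2·0)/(16/3)=81/8
back: M2=81/8
back: M1=0−1/3·81/8=-27/8
M: M0=0, M1=-27/8, M2=81/8, M3=0
seg 0: a=3, c=M0/2=0, d=(M1−M0)/(6·1)=-9/16, b=Δ0−h0·(2M0+M1)/6=-23/16
seg 1: a=1, c=M1/2=-27/16, d=(M2−M1)/(6·2)=9/8, b=Δ1−h1·(2M1+M2)/6=-25/8
seg 2: a=-3, c=M2/2=81/16, d=(M3−M2)/(6·1)=-27/16, b=Δ2−h2·(2M2+M3)/6=29/8
t_q=1/4 → seg 0, τ=1/4; S=3+-23/16·τ+0·τ²+-9/16·τ³=2695/1024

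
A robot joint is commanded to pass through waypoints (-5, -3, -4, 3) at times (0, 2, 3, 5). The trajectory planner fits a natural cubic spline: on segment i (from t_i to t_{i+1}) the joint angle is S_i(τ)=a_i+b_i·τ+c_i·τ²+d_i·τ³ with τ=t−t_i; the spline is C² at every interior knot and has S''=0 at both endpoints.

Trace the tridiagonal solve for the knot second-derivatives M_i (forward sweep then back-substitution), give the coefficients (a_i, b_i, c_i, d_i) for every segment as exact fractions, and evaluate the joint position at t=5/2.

  seg 0: a=-5 b=68/35 c=0 d=-33/140
  seg 1: a=-3 b=-31/35 c=-99/70 d=13/10
  seg 2: a=-4 b=13/70 c=87/35 d=-29/70
S(5/2) = -407/112

Δ: Δ0=1, Δ1=-1, Δ2=7/2
row 1: diag=6, rhs=-12; c'=1/6, d'=-2
row 2: denom=6−1·1/6=35/6; d'=(27−1·-2)/(35/6)=174/35
back: M2=174/35
back: M1=-2−1/6·174/35=-99/35
M: M0=0, M1=-99/35, M2=174/35, M3=0
seg 0: a=-5, c=M0/2=0, d=(M1−M0)/(6·2)=-33/140, b=Δ0−h0·(2M0+M1)/6=68/35
seg 1: a=-3, c=M1/2=-99/70, d=(M2−M1)/(6·1)=13/10, b=Δ1−h1·(2M1+M2)/6=-31/35
seg 2: a=-4, c=M2/2=87/35, d=(M3−M2)/(6·2)=-29/70, b=Δ2−h2·(2M2+M3)/6=13/70
t_q=5/2 → seg 1, τ=1/2; S=-3+-31/35·τ+-99/70·τ²+13/10·τ³=-407/112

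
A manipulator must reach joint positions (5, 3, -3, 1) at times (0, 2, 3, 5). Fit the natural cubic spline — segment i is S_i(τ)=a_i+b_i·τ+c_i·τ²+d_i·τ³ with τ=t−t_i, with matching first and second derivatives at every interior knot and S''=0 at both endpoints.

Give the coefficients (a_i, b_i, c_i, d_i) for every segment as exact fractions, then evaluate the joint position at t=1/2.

Δ: Δ0=-1, Δ1=-6, Δ2=2
row 1: diag=6, rhs=-30; c'=1/6, d'=-5
row 2: denom=6−1·1/6=35/6; d'=(48−1·-5)/(35/6)=318/35
back: M2=318/35
back: M1=-5−1/6·318/35=-228/35
M: M0=0, M1=-228/35, M2=318/35, M3=0
seg 0: a=5, c=M0/2=0, d=(M1−M0)/(6·2)=-19/35, b=Δ0−h0·(2M0+M1)/6=41/35
seg 1: a=3, c=M1/2=-114/35, d=(M2−M1)/(6·1)=13/5, b=Δ1−h1·(2M1+M2)/6=-187/35
seg 2: a=-3, c=M2/2=159/35, d=(M3−M2)/(6·2)=-53/70, b=Δ2−h2·(2M2+M3)/6=-142/35
t_q=1/2 → seg 0, τ=1/2; S=5+41/35·τ+0·τ²+-19/35·τ³=309/56

  seg 0: a=5 b=41/35 c=0 d=-19/35
  seg 1: a=3 b=-187/35 c=-114/35 d=13/5
  seg 2: a=-3 b=-142/35 c=159/35 d=-53/70
S(1/2) = 309/56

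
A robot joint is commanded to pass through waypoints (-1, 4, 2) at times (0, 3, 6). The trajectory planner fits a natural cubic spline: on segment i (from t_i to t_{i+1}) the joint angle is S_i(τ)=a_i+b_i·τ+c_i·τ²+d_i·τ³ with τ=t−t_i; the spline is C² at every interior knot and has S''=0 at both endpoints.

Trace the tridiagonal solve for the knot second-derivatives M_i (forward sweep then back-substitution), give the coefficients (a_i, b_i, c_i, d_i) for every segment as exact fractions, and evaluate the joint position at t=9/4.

Δ: Δ0=5/3, Δ1=-2/3
row 1: diag=12, rhs=-14; c'=1/4, d'=-7/6
back: M1=-7/6
M: M0=0, M1=-7/6, M2=0
seg 0: a=-1, c=M0/2=0, d=(M1−M0)/(6·3)=-7/108, b=Δ0−h0·(2M0+M1)/6=9/4
seg 1: a=4, c=M1/2=-7/12, d=(M2−M1)/(6·3)=7/108, b=Δ1−h1·(2M1+M2)/6=1/2
t_q=9/4 → seg 0, τ=9/4; S=-1+9/4·τ+0·τ²+-7/108·τ³=851/256

  seg 0: a=-1 b=9/4 c=0 d=-7/108
  seg 1: a=4 b=1/2 c=-7/12 d=7/108
S(9/4) = 851/256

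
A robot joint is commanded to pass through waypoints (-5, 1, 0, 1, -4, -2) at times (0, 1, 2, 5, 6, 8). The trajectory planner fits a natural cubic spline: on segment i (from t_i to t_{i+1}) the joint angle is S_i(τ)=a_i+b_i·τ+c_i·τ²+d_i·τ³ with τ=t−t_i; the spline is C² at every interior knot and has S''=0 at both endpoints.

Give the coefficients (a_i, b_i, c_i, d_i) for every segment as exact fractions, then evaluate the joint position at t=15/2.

Δ: Δ0=6, Δ1=-1, Δ2=1/3, Δ3=-5, Δ4=1
row 1: diag=4, rhs=-42; c'=1/4, d'=-21/2
row 2: denom=8−1·1/4=31/4; d'=(8−1·-21/2)/(31/4)=74/31
row 3: denom=8−3·12/31=212/31; d'=(-32−3·74/31)/(212/31)=-607/106
row 4: denom=6−1·31/212=1241/212; d'=(36−1·-607/106)/(1241/212)=8846/1241
back: M4=8846/1241
back: M3=-607/106−31/212·8846/1241=-8400/1241
back: M2=74/31−12/31·-8400/1241=6214/1241
back: M1=-21/2−1/4·6214/1241=-14584/1241
M: M0=0, M1=-14584/1241, M2=6214/1241, M3=-8400/1241, M4=8846/1241, M5=0
seg 0: a=-5, c=M0/2=0, d=(M1−M0)/(6·1)=-7292/3723, b=Δ0−h0·(2M0+M1)/6=29630/3723
seg 1: a=1, c=M1/2=-7292/1241, d=(M2−M1)/(6·1)=10399/3723, b=Δ1−h1·(2M1+M2)/6=7754/3723
seg 2: a=0, c=M2/2=3107/1241, d=(M3−M2)/(6·3)=-7307/11169, b=Δ2−h2·(2M2+M3)/6=-4801/3723
seg 3: a=1, c=M3/2=-4200/1241, d=(M4−M3)/(6·1)=8623/3723, b=Δ3−h3·(2M3+M4)/6=-14638/3723
seg 4: a=-4, c=M4/2=4423/1241, d=(M5−M4)/(6·2)=-4423/7446, b=Δ4−h4·(2M4+M5)/6=-13969/3723
t_q=15/2 → seg 4, τ=3/2; S=-4+-13969/3723·τ+4423/1241·τ²+-4423/7446·τ³=-71755/19856

  seg 0: a=-5 b=29630/3723 c=0 d=-7292/3723
  seg 1: a=1 b=7754/3723 c=-7292/1241 d=10399/3723
  seg 2: a=0 b=-4801/3723 c=3107/1241 d=-7307/11169
  seg 3: a=1 b=-14638/3723 c=-4200/1241 d=8623/3723
  seg 4: a=-4 b=-13969/3723 c=4423/1241 d=-4423/7446
S(15/2) = -71755/19856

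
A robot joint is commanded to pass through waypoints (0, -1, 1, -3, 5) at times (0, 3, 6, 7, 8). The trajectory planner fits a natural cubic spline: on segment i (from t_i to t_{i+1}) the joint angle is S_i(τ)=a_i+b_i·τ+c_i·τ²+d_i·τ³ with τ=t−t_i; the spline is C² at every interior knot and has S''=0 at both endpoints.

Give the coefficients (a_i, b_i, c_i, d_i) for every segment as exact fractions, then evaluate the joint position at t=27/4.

  seg 0: a=0 b=-481/336 c=0 d=41/336
  seg 1: a=-1 b=313/168 c=123/112 d=-503/1008
  seg 2: a=1 b=-241/48 c=-95/28 d=1483/336
  seg 3: a=-3 b=241/168 c=1103/112 d=-1103/336
S(27/4) = -20157/7168

Δ: Δ0=-1/3, Δ1=2/3, Δ2=-4, Δ3=8
row 1: diag=12, rhs=6; c'=1/4, d'=1/2
row 2: denom=8−3·1/4=29/4; d'=(-28−3·1/2)/(29/4)=-118/29
row 3: denom=4−1·4/29=112/29; d'=(72−1·-118/29)/(112/29)=1103/56
back: M3=1103/56
back: M2=-118/29−4/29·1103/56=-95/14
back: M1=1/2−1/4·-95/14=123/56
M: M0=0, M1=123/56, M2=-95/14, M3=1103/56, M4=0
seg 0: a=0, c=M0/2=0, d=(M1−M0)/(6·3)=41/336, b=Δ0−h0·(2M0+M1)/6=-481/336
seg 1: a=-1, c=M1/2=123/112, d=(M2−M1)/(6·3)=-503/1008, b=Δ1−h1·(2M1+M2)/6=313/168
seg 2: a=1, c=M2/2=-95/28, d=(M3−M2)/(6·1)=1483/336, b=Δ2−h2·(2M2+M3)/6=-241/48
seg 3: a=-3, c=M3/2=1103/112, d=(M4−M3)/(6·1)=-1103/336, b=Δ3−h3·(2M3+M4)/6=241/168
t_q=27/4 → seg 2, τ=3/4; S=1+-241/48·τ+-95/28·τ²+1483/336·τ³=-20157/7168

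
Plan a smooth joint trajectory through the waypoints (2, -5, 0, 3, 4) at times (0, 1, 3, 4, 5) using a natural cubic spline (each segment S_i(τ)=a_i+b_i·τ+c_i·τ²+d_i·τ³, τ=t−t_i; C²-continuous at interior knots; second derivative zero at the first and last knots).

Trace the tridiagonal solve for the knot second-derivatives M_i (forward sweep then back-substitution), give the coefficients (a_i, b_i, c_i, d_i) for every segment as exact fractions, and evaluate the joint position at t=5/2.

Δ: Δ0=-7, Δ1=5/2, Δ2=3, Δ3=1
row 1: diag=6, rhs=57; c'=1/3, d'=19/2
row 2: denom=6−2·1/3=16/3; d'=(3−2·19/2)/(16/3)=-3
row 3: denom=4−1·3/16=61/16; d'=(-12−1·-3)/(61/16)=-144/61
back: M3=-144/61
back: M2=-3−3/16·-144/61=-156/61
back: M1=19/2−1/3·-156/61=1263/122
M: M0=0, M1=1263/122, M2=-156/61, M3=-144/61, M4=0
seg 0: a=2, c=M0/2=0, d=(M1−M0)/(6·1)=421/244, b=Δ0−h0·(2M0+M1)/6=-2129/244
seg 1: a=-5, c=M1/2=1263/244, d=(M2−M1)/(6·2)=-525/488, b=Δ1−h1·(2M1+M2)/6=-433/122
seg 2: a=0, c=M2/2=-78/61, d=(M3−M2)/(6·1)=2/61, b=Δ2−h2·(2M2+M3)/6=259/61
seg 3: a=3, c=M3/2=-72/61, d=(M4−M3)/(6·1)=24/61, b=Δ3−h3·(2M3+M4)/6=109/61
t_q=5/2 → seg 1, τ=3/2; S=-5+-433/122·τ+1263/244·τ²+-525/488·τ³=-9011/3904

  seg 0: a=2 b=-2129/244 c=0 d=421/244
  seg 1: a=-5 b=-433/122 c=1263/244 d=-525/488
  seg 2: a=0 b=259/61 c=-78/61 d=2/61
  seg 3: a=3 b=109/61 c=-72/61 d=24/61
S(5/2) = -9011/3904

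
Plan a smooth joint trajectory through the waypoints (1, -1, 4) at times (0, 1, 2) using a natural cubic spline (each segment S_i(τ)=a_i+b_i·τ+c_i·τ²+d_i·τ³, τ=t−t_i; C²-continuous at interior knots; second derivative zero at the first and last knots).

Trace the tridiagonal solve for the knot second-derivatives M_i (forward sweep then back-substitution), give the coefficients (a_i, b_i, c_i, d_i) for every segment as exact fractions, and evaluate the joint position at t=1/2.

  seg 0: a=1 b=-15/4 c=0 d=7/4
  seg 1: a=-1 b=3/2 c=21/4 d=-7/4
S(1/2) = -21/32

Δ: Δ0=-2, Δ1=5
row 1: diag=4, rhs=42; c'=1/4, d'=21/2
back: M1=21/2
M: M0=0, M1=21/2, M2=0
seg 0: a=1, c=M0/2=0, d=(M1−M0)/(6·1)=7/4, b=Δ0−h0·(2M0+M1)/6=-15/4
seg 1: a=-1, c=M1/2=21/4, d=(M2−M1)/(6·1)=-7/4, b=Δ1−h1·(2M1+M2)/6=3/2
t_q=1/2 → seg 0, τ=1/2; S=1+-15/4·τ+0·τ²+7/4·τ³=-21/32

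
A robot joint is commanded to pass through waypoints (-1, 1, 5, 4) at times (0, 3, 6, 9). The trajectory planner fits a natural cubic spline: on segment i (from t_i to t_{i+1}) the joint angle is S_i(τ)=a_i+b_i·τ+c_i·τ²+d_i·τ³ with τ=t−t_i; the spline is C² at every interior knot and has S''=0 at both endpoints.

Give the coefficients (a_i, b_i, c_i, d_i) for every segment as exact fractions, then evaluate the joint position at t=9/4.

  seg 0: a=-1 b=17/45 c=0 d=13/405
  seg 1: a=1 b=56/45 c=13/45 d=-7/81
  seg 2: a=5 b=29/45 c=-22/45 d=22/405
S(9/4) = 69/320

Δ: Δ0=2/3, Δ1=4/3, Δ2=-1/3
row 1: diag=12, rhs=4; c'=1/4, d'=1/3
row 2: denom=12−3·1/4=45/4; d'=(-10−3·1/3)/(45/4)=-44/45
back: M2=-44/45
back: M1=1/3−1/4·-44/45=26/45
M: M0=0, M1=26/45, M2=-44/45, M3=0
seg 0: a=-1, c=M0/2=0, d=(M1−M0)/(6·3)=13/405, b=Δ0−h0·(2M0+M1)/6=17/45
seg 1: a=1, c=M1/2=13/45, d=(M2−M1)/(6·3)=-7/81, b=Δ1−h1·(2M1+M2)/6=56/45
seg 2: a=5, c=M2/2=-22/45, d=(M3−M2)/(6·3)=22/405, b=Δ2−h2·(2M2+M3)/6=29/45
t_q=9/4 → seg 0, τ=9/4; S=-1+17/45·τ+0·τ²+13/405·τ³=69/320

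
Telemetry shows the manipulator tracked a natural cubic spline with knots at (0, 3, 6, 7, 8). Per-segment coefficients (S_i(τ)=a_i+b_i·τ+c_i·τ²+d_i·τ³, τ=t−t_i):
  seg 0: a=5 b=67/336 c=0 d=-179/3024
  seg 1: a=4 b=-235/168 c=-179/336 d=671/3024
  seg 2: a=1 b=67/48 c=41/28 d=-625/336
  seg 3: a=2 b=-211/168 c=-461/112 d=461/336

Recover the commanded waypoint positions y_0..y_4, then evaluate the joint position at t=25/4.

y_0=5 y_1=4 y_2=1 y_3=2 y_4=-2
S(25/4) = 10117/7168

y_0 = S_0(0) = a_0 = 5
y_1 = S_1(0) = a_1 = 4
y_2 = S_2(0) = a_2 = 1
y_3 = S_3(0) = a_3 = 2
y_4 = S_3(1) = -2
t_q=25/4 is in segment 2 (τ=1/4); S_2(τ)=10117/7168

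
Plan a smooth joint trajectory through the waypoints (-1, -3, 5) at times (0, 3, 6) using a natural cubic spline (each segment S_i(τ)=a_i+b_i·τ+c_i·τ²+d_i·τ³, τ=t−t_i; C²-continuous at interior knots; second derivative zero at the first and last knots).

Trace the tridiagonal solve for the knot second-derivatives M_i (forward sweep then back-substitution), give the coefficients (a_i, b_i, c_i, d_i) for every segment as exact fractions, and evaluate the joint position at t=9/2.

Δ: Δ0=-2/3, Δ1=8/3
row 1: diag=12, rhs=20; c'=1/4, d'=5/3
back: M1=5/3
M: M0=0, M1=5/3, M2=0
seg 0: a=-1, c=M0/2=0, d=(M1−M0)/(6·3)=5/54, b=Δ0−h0·(2M0+M1)/6=-3/2
seg 1: a=-3, c=M1/2=5/6, d=(M2−M1)/(6·3)=-5/54, b=Δ1−h1·(2M1+M2)/6=1
t_q=9/2 → seg 1, τ=3/2; S=-3+1·τ+5/6·τ²+-5/54·τ³=1/16

  seg 0: a=-1 b=-3/2 c=0 d=5/54
  seg 1: a=-3 b=1 c=5/6 d=-5/54
S(9/2) = 1/16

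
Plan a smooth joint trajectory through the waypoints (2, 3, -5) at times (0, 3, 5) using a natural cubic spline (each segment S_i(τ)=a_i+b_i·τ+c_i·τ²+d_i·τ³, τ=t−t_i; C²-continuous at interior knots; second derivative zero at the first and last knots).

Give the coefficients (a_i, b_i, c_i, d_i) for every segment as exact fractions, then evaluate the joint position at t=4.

  seg 0: a=2 b=49/30 c=0 d=-13/90
  seg 1: a=3 b=-34/15 c=-13/10 d=13/60
S(4) = -7/20

Δ: Δ0=1/3, Δ1=-4
row 1: diag=10, rhs=-26; c'=1/5, d'=-13/5
back: M1=-13/5
M: M0=0, M1=-13/5, M2=0
seg 0: a=2, c=M0/2=0, d=(M1−M0)/(6·3)=-13/90, b=Δ0−h0·(2M0+M1)/6=49/30
seg 1: a=3, c=M1/2=-13/10, d=(M2−M1)/(6·2)=13/60, b=Δ1−h1·(2M1+M2)/6=-34/15
t_q=4 → seg 1, τ=1; S=3+-34/15·τ+-13/10·τ²+13/60·τ³=-7/20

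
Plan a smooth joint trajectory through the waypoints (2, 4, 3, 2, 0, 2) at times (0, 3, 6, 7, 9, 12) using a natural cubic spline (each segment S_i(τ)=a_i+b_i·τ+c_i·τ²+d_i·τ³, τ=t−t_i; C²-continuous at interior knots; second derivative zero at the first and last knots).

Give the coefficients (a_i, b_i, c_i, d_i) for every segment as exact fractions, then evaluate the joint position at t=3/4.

Δ: Δ0=2/3, Δ1=-1/3, Δ2=-1, Δ3=-1, Δ4=2/3
row 1: diag=12, rhs=-6; c'=1/4, d'=-1/2
row 2: denom=8−3·1/4=29/4; d'=(-4−3·-1/2)/(29/4)=-10/29
row 3: denom=6−1·4/29=170/29; d'=(0−1·-10/29)/(170/29)=1/17
row 4: denom=10−2·29/85=792/85; d'=(10−2·1/17)/(792/85)=35/33
back: M4=35/33
back: M3=1/17−29/85·35/33=-10/33
back: M2=-10/29−4/29·-10/33=-10/33
back: M1=-1/2−1/4·-10/33=-14/33
M: M0=0, M1=-14/33, M2=-10/33, M3=-10/33, M4=35/33, M5=0
seg 0: a=2, c=M0/2=0, d=(M1−M0)/(6·3)=-7/297, b=Δ0−h0·(2M0+M1)/6=29/33
seg 1: a=4, c=M1/2=-7/33, d=(M2−M1)/(6·3)=2/297, b=Δ1−h1·(2M1+M2)/6=8/33
seg 2: a=3, c=M2/2=-5/33, d=(M3−M2)/(6·1)=0, b=Δ2−h2·(2M2+M3)/6=-28/33
seg 3: a=2, c=M3/2=-5/33, d=(M4−M3)/(6·2)=5/44, b=Δ3−h3·(2M3+M4)/6=-38/33
seg 4: a=0, c=M4/2=35/66, d=(M5−M4)/(6·3)=-35/594, b=Δ4−h4·(2M4+M5)/6=-13/33
t_q=3/4 → seg 0, τ=3/4; S=2+29/33·τ+0·τ²+-7/297·τ³=1865/704

  seg 0: a=2 b=29/33 c=0 d=-7/297
  seg 1: a=4 b=8/33 c=-7/33 d=2/297
  seg 2: a=3 b=-28/33 c=-5/33 d=0
  seg 3: a=2 b=-38/33 c=-5/33 d=5/44
  seg 4: a=0 b=-13/33 c=35/66 d=-35/594
S(3/4) = 1865/704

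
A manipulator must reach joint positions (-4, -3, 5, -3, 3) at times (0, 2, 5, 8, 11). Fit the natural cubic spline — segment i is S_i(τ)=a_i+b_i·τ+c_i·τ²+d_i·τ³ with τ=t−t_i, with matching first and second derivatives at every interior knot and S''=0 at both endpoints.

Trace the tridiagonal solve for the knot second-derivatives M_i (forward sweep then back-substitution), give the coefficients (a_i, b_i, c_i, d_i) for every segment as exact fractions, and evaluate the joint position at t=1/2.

  seg 0: a=-4 b=-8/23 c=0 d=39/184
  seg 1: a=-3 b=101/46 c=117/92 d=-923/2484
  seg 2: a=5 b=-19/92 c=-143/69 d=1037/2484
  seg 3: a=-3 b=-63/46 c=155/92 d=-155/828
S(1/2) = -6105/1472

Δ: Δ0=1/2, Δ1=8/3, Δ2=-8/3, Δ3=2
row 1: diag=10, rhs=13; c'=3/10, d'=13/10
row 2: denom=12−3·3/10=111/10; d'=(-32−3·13/10)/(111/10)=-359/111
row 3: denom=12−3·10/37=414/37; d'=(28−3·-359/111)/(414/37)=155/46
back: M3=155/46
back: M2=-359/111−10/37·155/46=-286/69
back: M1=13/10−3/10·-286/69=117/46
M: M0=0, M1=117/46, M2=-286/69, M3=155/46, M4=0
seg 0: a=-4, c=M0/2=0, d=(M1−M0)/(6·2)=39/184, b=Δ0−h0·(2M0+M1)/6=-8/23
seg 1: a=-3, c=M1/2=117/92, d=(M2−M1)/(6·3)=-923/2484, b=Δ1−h1·(2M1+M2)/6=101/46
seg 2: a=5, c=M2/2=-143/69, d=(M3−M2)/(6·3)=1037/2484, b=Δ2−h2·(2M2+M3)/6=-19/92
seg 3: a=-3, c=M3/2=155/92, d=(M4−M3)/(6·3)=-155/828, b=Δ3−h3·(2M3+M4)/6=-63/46
t_q=1/2 → seg 0, τ=1/2; S=-4+-8/23·τ+0·τ²+39/184·τ³=-6105/1472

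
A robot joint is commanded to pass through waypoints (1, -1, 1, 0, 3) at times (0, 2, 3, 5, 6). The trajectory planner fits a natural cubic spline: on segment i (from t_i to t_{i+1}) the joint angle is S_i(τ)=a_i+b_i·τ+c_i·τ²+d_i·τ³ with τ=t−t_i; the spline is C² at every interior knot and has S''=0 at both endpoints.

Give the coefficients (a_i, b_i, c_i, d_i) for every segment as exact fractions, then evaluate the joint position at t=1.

Δ: Δ0=-1, Δ1=2, Δ2=-1/2, Δ3=3
row 1: diag=6, rhs=18; c'=1/6, d'=3
row 2: denom=6−1·1/6=35/6; d'=(-15−1·3)/(35/6)=-108/35
row 3: denom=6−2·12/35=186/35; d'=(21−2·-108/35)/(186/35)=317/62
back: M3=317/62
back: M2=-108/35−12/35·317/62=-150/31
back: M1=3−1/6·-150/31=118/31
M: M0=0, M1=118/31, M2=-150/31, M3=317/62, M4=0
seg 0: a=1, c=M0/2=0, d=(M1−M0)/(6·2)=59/186, b=Δ0−h0·(2M0+M1)/6=-211/93
seg 1: a=-1, c=M1/2=59/31, d=(M2−M1)/(6·1)=-134/93, b=Δ1−h1·(2M1+M2)/6=143/93
seg 2: a=1, c=M2/2=-75/31, d=(M3−M2)/(6·2)=617/744, b=Δ2−h2·(2M2+M3)/6=95/93
seg 3: a=0, c=M3/2=317/124, d=(M4−M3)/(6·1)=-317/372, b=Δ3−h3·(2M3+M4)/6=241/186
t_q=1 → seg 0, τ=1; S=1+-211/93·τ+0·τ²+59/186·τ³=-59/62

  seg 0: a=1 b=-211/93 c=0 d=59/186
  seg 1: a=-1 b=143/93 c=59/31 d=-134/93
  seg 2: a=1 b=95/93 c=-75/31 d=617/744
  seg 3: a=0 b=241/186 c=317/124 d=-317/372
S(1) = -59/62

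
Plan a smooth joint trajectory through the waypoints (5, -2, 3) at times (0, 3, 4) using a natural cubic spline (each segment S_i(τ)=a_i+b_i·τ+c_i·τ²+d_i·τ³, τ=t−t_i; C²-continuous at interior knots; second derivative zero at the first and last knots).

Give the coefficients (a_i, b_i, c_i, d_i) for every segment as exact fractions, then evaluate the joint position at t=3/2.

Δ: Δ0=-7/3, Δ1=5
row 1: diag=8, rhs=44; c'=1/8, d'=11/2
back: M1=11/2
M: M0=0, M1=11/2, M2=0
seg 0: a=5, c=M0/2=0, d=(M1−M0)/(6·3)=11/36, b=Δ0−h0·(2M0+M1)/6=-61/12
seg 1: a=-2, c=M1/2=11/4, d=(M2−M1)/(6·1)=-11/12, b=Δ1−h1·(2M1+M2)/6=19/6
t_q=3/2 → seg 0, τ=3/2; S=5+-61/12·τ+0·τ²+11/36·τ³=-51/32

  seg 0: a=5 b=-61/12 c=0 d=11/36
  seg 1: a=-2 b=19/6 c=11/4 d=-11/12
S(3/2) = -51/32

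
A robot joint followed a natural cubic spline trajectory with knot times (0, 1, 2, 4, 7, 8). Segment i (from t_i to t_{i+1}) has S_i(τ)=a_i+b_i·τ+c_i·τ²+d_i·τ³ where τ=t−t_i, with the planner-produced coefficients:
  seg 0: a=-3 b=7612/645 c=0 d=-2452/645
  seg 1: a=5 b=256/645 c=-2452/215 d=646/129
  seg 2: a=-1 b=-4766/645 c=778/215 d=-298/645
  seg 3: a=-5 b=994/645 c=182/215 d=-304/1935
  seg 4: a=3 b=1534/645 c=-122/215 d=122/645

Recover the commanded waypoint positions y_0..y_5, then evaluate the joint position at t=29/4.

y_0=-3 y_1=5 y_2=-1 y_3=-5 y_4=3 y_5=5
S(29/4) = 24507/6880

y_0 = S_0(0) = a_0 = -3
y_1 = S_1(0) = a_1 = 5
y_2 = S_2(0) = a_2 = -1
y_3 = S_3(0) = a_3 = -5
y_4 = S_4(0) = a_4 = 3
y_5 = S_4(1) = 5
t_q=29/4 is in segment 4 (τ=1/4); S_4(τ)=24507/6880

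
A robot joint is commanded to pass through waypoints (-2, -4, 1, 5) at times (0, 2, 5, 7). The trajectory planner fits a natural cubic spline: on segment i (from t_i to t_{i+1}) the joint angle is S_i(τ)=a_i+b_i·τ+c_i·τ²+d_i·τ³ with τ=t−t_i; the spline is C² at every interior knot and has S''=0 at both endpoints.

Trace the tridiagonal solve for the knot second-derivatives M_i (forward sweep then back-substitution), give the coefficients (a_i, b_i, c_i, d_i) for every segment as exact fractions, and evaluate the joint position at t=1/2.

Δ: Δ0=-1, Δ1=5/3, Δ2=2
row 1: diag=10, rhs=16; c'=3/10, d'=8/5
row 2: denom=10−3·3/10=91/10; d'=(2−3·8/5)/(91/10)=-4/13
back: M2=-4/13
back: M1=8/5−3/10·-4/13=22/13
M: M0=0, M1=22/13, M2=-4/13, M3=0
seg 0: a=-2, c=M0/2=0, d=(M1−M0)/(6·2)=11/78, b=Δ0−h0·(2M0+M1)/6=-61/39
seg 1: a=-4, c=M1/2=11/13, d=(M2−M1)/(6·3)=-1/9, b=Δ1−h1·(2M1+M2)/6=5/39
seg 2: a=1, c=M2/2=-2/13, d=(M3−M2)/(6·2)=1/39, b=Δ2−h2·(2M2+M3)/6=86/39
t_q=1/2 → seg 0, τ=1/2; S=-2+-61/39·τ+0·τ²+11/78·τ³=-575/208

  seg 0: a=-2 b=-61/39 c=0 d=11/78
  seg 1: a=-4 b=5/39 c=11/13 d=-1/9
  seg 2: a=1 b=86/39 c=-2/13 d=1/39
S(1/2) = -575/208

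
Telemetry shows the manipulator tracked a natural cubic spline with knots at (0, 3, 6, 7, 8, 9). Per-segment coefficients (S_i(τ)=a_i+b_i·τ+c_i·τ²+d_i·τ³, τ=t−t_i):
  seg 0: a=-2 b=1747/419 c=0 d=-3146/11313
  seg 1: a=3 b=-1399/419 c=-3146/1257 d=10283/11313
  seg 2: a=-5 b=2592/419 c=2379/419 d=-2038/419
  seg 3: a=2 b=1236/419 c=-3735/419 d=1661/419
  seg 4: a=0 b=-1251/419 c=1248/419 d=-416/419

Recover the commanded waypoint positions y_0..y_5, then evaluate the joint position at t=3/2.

y_0 = S_0(0) = a_0 = -2
y_1 = S_1(0) = a_1 = 3
y_2 = S_2(0) = a_2 = -5
y_3 = S_3(0) = a_3 = 2
y_4 = S_4(0) = a_4 = 0
y_5 = S_4(1) = -1
t_q=3/2 is in segment 0 (τ=3/2); S_0(τ)=5557/1676

y_0=-2 y_1=3 y_2=-5 y_3=2 y_4=0 y_5=-1
S(3/2) = 5557/1676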